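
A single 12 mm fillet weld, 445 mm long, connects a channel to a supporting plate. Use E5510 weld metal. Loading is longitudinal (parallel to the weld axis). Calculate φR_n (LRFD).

E55XX → F_EXX = 550 MPa.
Effective throat t_e = 0.707 × 12 = 8.484 mm.
Total length L = 445 mm; A_we = 8.484 × 445 = 3775 mm².
F_nw = 0.6 F_EXX = 0.6 × 550 = 330 MPa.
φR_n = 0.75 × 330 × 3775 × 10⁻³ = 934.4 kN.

φR_n ≈ 934 kN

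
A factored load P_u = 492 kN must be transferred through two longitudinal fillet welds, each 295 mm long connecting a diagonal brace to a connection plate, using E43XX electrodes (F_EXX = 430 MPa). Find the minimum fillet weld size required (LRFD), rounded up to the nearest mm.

Total weld length L = 590 mm.
Required throat t_e = P_u / (φ × 0.6 F_EXX × L) = 492 / (0.75 × 0.6 × 430 × 590 × 10⁻³) = 4.31 mm.
Required leg w = t_e / 0.707 = 6.096 mm → use 7 mm.

w = 7 mm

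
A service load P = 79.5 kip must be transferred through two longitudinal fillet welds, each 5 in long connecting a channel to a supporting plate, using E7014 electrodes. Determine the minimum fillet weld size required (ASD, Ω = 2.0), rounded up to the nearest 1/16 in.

w = 9/16 in

E70XX → F_EXX = 70 ksi.
Total weld length L = 10 in.
Required throat t_e = P × Ω / (0.6 F_EXX × L) = 79.5 × 2.0 / (0.6 × 70 × 10) = 0.3786 in.
Required leg w = t_e / 0.707 = 0.5355 in → use 9/16 in.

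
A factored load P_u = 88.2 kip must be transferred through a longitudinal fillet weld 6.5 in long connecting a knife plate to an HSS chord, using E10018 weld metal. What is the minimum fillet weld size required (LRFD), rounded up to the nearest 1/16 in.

E100XX → F_EXX = 100 ksi.
Total weld length L = 6.5 in.
Required throat t_e = P_u / (φ × 0.6 F_EXX × L) = 88.2 / (0.75 × 0.6 × 100 × 6.5) = 0.3015 in.
Required leg w = t_e / 0.707 = 0.4265 in → use 7/16 in.

w = 7/16 in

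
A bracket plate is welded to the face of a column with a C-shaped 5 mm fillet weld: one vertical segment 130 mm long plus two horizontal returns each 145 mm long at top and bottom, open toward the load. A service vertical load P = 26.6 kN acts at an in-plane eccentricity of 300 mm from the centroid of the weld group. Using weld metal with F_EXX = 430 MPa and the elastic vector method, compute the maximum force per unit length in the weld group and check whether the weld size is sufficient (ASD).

f_max ≈ 438 N/mm; adequate

Total weld length L_w = 420 mm. Treat welds as unit-width lines.
Centroid: x̄ = 2×145×72.5 / 420 = 50.06 mm from the vertical weld.
Polar moment about centroid: J = I_x + I_y = [130³/12 + 2×145×65²] + [130×50.06² + 2(145³/12 + 145×22.44²)] = 2388000 mm³.
Direct shear f_v = P/L_w = 26.6×10³ / 420 = 63.33 N/mm (vertical).
Torsion M = P·e = 26.6×10³ × 300 = 7980000 N·mm.
Critical point at (x, y) = (94.94, 65) from centroid. f_tx = M·y/J = 217.2 N/mm; f_ty = M·x/J = 317.2 N/mm.
Resultant f_max = √[f_tx² + (f_v + f_ty)²] = √[217.2² + (63.33 + 317.2)²] = 438.2 N/mm.
Capacity per unit length: r_n/Ω = (1/2.0) × 0.6 × 430 × (0.707 × 5) = 456 N/mm.
438.2 ≤ 456 → adequate.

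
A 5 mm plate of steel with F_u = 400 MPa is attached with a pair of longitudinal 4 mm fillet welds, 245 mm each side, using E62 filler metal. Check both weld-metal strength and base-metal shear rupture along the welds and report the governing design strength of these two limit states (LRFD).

φR_n ≈ 387 kN (weld metal governs)

E62XX → F_EXX = 620 MPa.
t_e = 0.707 × 4 = 2.828 mm; L = 490 mm.
Weld metal: φR_n = 0.75 × 0.6 × 620 × 2.828 × 490 × 10⁻³ = 386.6 kN.
Base metal (shear rupture): φR_n = 0.75 × 0.6 × 400 × 5 × 490 × 10⁻³ = 441 kN.
Governing: weld metal.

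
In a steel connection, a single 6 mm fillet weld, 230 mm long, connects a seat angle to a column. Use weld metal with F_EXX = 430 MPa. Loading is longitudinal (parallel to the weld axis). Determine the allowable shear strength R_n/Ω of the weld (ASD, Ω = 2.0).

Effective throat t_e = 0.707 × 6 = 4.242 mm.
Total length L = 230 mm; A_we = 4.242 × 230 = 975.7 mm².
F_nw = 0.6 F_EXX = 0.6 × 430 = 258 MPa.
R_n = 258 × 975.7 × 10⁻³ = 251.7 kN; R_n/Ω = 251.7/2.0 = 125.9 kN.

R_n/Ω ≈ 126 kN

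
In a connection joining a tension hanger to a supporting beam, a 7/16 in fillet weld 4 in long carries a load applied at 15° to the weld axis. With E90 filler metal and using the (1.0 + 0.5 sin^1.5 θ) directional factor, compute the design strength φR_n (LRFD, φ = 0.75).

E90XX → F_EXX = 90 ksi.
t_e = 0.707 × 0.4375 = 0.3093 in; A_we = 0.3093 × 4 = 1.237 in².
Directional factor: 1.0 + 0.5 sin^1.5(15°) = 1.066.
F_nw = 0.6 × 90 × 1.066 = 57.56 ksi.
φR_n = 0.75 × 57.56 × 1.237 = 53.41 kips.

φR_n ≈ 53.4 kips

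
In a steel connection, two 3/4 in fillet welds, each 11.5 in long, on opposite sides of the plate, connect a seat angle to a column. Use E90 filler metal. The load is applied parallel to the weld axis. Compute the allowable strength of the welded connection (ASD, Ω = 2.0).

E90XX → F_EXX = 90 ksi.
Effective throat t_e = 0.707 × 0.75 = 0.5302 in.
Total length L = 23 in; A_we = 0.5302 × 23 = 12.2 in².
F_nw = 0.6 F_EXX = 0.6 × 90 = 54 ksi.
R_n = 54 × 12.2 = 658.6 kip; R_n/Ω = 658.6/2.0 = 329.3 kip.

R_n/Ω ≈ 329 kip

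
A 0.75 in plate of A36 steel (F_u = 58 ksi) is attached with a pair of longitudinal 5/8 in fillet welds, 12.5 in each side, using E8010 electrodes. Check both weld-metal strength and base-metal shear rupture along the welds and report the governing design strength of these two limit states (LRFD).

φR_n ≈ 398 kips (weld metal governs)

E80XX → F_EXX = 80 ksi.
t_e = 0.707 × 0.625 = 0.4419 in; L = 25 in.
Weld metal: φR_n = 0.75 × 0.6 × 80 × 0.4419 × 25 = 397.7 kips.
Base metal (shear rupture): φR_n = 0.75 × 0.6 × 58 × 0.75 × 25 = 489.4 kips.
Governing: weld metal.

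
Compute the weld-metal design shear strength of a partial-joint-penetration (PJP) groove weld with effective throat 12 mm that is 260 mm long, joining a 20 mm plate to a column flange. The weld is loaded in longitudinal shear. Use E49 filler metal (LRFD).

E49XX → F_EXX = 490 MPa.
Effective throat (given) t_e = 12 mm.
A_we = 12 × 260 = 3120 mm².
F_nw = 0.6 F_EXX = 294 MPa.
φR_n = 0.75 × 294 × 3120 × 10⁻³ = 688 kN.

φR_n ≈ 688 kN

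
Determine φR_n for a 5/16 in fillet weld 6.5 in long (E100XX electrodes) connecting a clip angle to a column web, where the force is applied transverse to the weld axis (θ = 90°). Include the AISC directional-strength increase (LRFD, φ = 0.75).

E100XX → F_EXX = 100 ksi.
t_e = 0.707 × 0.3125 = 0.2209 in; A_we = 0.2209 × 6.5 = 1.436 in².
Directional factor: 1.0 + 0.5 sin^1.5(90°) = 1.5.
F_nw = 0.6 × 100 × 1.5 = 90 ksi.
φR_n = 0.75 × 90 × 1.436 = 96.94 kip.

φR_n ≈ 96.9 kip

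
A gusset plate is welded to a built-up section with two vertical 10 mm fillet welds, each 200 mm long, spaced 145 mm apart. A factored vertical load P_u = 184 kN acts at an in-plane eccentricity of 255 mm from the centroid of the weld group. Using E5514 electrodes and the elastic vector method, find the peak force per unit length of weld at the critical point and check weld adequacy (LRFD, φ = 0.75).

f_max ≈ 1990 N/mm; NOT adequate

E55XX → F_EXX = 550 MPa.
Total weld length L_w = 400 mm. Treat welds as unit-width lines.
Polar moment about centroid: J = 2[d³/12 + d(b/2)²] = 2[200³/12 + 200×72.5²] = 3436000 mm³.
Direct shear f_v = P/L_w = 184×10³ / 400 = 460 N/mm (vertical).
Torsion M = P·e = 184×10³ × 255 = 46920000 N·mm.
Critical point at (x, y) = (72.5, 100) from centroid. f_tx = M·y/J = 1366 N/mm; f_ty = M·x/J = 990.1 N/mm.
Resultant f_max = √[f_tx² + (f_v + f_ty)²] = √[1366² + (460 + 990.1)²] = 1992 N/mm.
Capacity per unit length: φr_n = 0.75 × 0.6 × 550 × (0.707 × 10) = 1750 N/mm.
1992 > 1750 → NOT adequate.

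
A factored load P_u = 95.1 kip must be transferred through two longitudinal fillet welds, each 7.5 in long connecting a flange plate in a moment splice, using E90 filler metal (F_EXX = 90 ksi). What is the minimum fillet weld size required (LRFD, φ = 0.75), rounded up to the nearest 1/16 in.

w = 1/4 in

Total weld length L = 15 in.
Required throat t_e = P_u / (φ × 0.6 F_EXX × L) = 95.1 / (0.75 × 0.6 × 90 × 15) = 0.1565 in.
Required leg w = t_e / 0.707 = 0.2214 in → use 1/4 in.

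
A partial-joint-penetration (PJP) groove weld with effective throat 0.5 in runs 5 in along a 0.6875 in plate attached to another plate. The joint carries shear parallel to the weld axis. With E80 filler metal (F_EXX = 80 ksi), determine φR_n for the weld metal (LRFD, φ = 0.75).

φR_n ≈ 90 kips

Effective throat (given) t_e = 0.5 in.
A_we = 0.5 × 5 = 2.5 in².
F_nw = 0.6 F_EXX = 48 ksi.
φR_n = 0.75 × 48 × 2.5 = 90 kips.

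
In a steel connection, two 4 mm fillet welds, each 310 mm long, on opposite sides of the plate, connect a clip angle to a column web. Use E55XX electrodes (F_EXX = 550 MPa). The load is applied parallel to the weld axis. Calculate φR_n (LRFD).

φR_n ≈ 434 kN

Effective throat t_e = 0.707 × 4 = 2.828 mm.
Total length L = 620 mm; A_we = 2.828 × 620 = 1753 mm².
F_nw = 0.6 F_EXX = 0.6 × 550 = 330 MPa.
φR_n = 0.75 × 330 × 1753 × 10⁻³ = 434 kN.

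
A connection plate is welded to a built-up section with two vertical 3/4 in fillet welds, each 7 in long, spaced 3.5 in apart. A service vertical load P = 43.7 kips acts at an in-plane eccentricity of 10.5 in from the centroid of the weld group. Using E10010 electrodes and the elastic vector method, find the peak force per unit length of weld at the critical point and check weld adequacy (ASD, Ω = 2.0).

E100XX → F_EXX = 100 ksi.
Total weld length L_w = 14 in. Treat welds as unit-width lines.
Polar moment about centroid: J = 2[d³/12 + d(b/2)²] = 2[7³/12 + 7×1.75²] = 100 in³.
Direct shear f_v = P/L_w = 43.7 / 14 = 3.121 kip/in (vertical).
Torsion M = P·e = 43.7 × 10.5 = 458.85 kip·in.
Critical point at (x, y) = (1.75, 3.5) from centroid. f_tx = M·y/J = 16.05 kip/in; f_ty = M·x/J = 8.027 kip/in.
Resultant f_max = √[f_tx² + (f_v + f_ty)²] = √[16.05² + (3.121 + 8.027)²] = 19.54 kip/in.
Capacity per unit length: r_n/Ω = (1/2.0) × 0.6 × 100 × (0.707 × 0.75) = 15.91 kip/in.
19.54 > 15.91 → NOT adequate.

f_max ≈ 19.5 kip/in; NOT adequate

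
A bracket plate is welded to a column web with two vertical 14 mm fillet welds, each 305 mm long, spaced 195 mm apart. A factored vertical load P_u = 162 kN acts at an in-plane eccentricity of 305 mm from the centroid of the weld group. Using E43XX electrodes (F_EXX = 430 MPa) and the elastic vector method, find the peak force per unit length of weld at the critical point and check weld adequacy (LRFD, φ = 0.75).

Total weld length L_w = 610 mm. Treat welds as unit-width lines.
Polar moment about centroid: J = 2[d³/12 + d(b/2)²] = 2[305³/12 + 305×97.5²] = 10530000 mm³.
Direct shear f_v = P/L_w = 162×10³ / 610 = 265.6 N/mm (vertical).
Torsion M = P·e = 162×10³ × 305 = 49410000 N·mm.
Critical point at (x, y) = (97.5, 152.5) from centroid. f_tx = M·y/J = 715.7 N/mm; f_ty = M·x/J = 457.6 N/mm.
Resultant f_max = √[f_tx² + (f_v + f_ty)²] = √[715.7² + (265.6 + 457.6)²] = 1017 N/mm.
Capacity per unit length: φr_n = 0.75 × 0.6 × 430 × (0.707 × 14) = 1915 N/mm.
1017 ≤ 1915 → adequate.

f_max ≈ 1020 N/mm; adequate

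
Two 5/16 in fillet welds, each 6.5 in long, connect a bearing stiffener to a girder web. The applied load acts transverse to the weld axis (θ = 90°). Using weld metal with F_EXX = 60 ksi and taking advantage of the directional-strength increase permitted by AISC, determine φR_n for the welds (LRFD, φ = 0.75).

t_e = 0.707 × 0.3125 = 0.2209 in; A_we = 0.2209 × 13 = 2.872 in².
Directional factor: 1.0 + 0.5 sin^1.5(90°) = 1.5.
F_nw = 0.6 × 60 × 1.5 = 54 ksi.
φR_n = 0.75 × 54 × 2.872 = 116.3 kip.

φR_n ≈ 116 kip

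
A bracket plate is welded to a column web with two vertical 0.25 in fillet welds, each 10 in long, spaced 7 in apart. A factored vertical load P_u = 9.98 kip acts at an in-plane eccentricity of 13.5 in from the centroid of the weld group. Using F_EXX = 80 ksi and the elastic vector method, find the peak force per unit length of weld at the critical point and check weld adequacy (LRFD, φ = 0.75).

f_max ≈ 2.32 kip/in; adequate

Total weld length L_w = 20 in. Treat welds as unit-width lines.
Polar moment about centroid: J = 2[d³/12 + d(b/2)²] = 2[10³/12 + 10×3.5²] = 411.7 in³.
Direct shear f_v = P/L_w = 9.98 / 20 = 0.499 kip/in (vertical).
Torsion M = P·e = 9.98 × 13.5 = 134.73 kip·in.
Critical point at (x, y) = (3.5, 5) from centroid. f_tx = M·y/J = 1.636 kip/in; f_ty = M·x/J = 1.145 kip/in.
Resultant f_max = √[f_tx² + (f_v + f_ty)²] = √[1.636² + (0.499 + 1.145)²] = 2.32 kip/in.
Capacity per unit length: φr_n = 0.75 × 0.6 × 80 × (0.707 × 0.25) = 6.363 kip/in.
2.32 ≤ 6.363 → adequate.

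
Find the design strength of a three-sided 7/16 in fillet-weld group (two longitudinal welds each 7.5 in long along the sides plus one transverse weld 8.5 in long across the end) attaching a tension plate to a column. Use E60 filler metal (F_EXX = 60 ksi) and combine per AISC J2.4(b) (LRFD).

φR_n ≈ 213 kips

t_e = 0.707 × 0.4375 = 0.3093 in.
R_nwl = 0.6 × 60 × 0.3093 × 15 = 167 kips (longitudinal, 2 welds).
R_nwt = 0.6 × 60 × 0.3093 × 8.5 = 94.65 kips (transverse, base value).
(i) R_nwl + R_nwt = 261.7 kips; (ii) 0.85 R_nwl + 1.5 R_nwt = 283.9 kips.
R_n = max = 283.9 kips [governs: (ii)]; φR_n = 213 kips.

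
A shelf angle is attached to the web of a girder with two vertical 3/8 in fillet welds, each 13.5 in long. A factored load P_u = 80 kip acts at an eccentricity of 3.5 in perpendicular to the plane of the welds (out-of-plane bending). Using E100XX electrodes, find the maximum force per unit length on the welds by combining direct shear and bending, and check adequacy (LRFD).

E100XX → F_EXX = 100 ksi.
L_w = 2 × 13.5 = 27 in; section modulus (unit throat) S = 2 × L²/6 = 60.75 in².
Direct shear f_v = P/L_w = 80/27 = 2.963 kip/in.
Moment M = P × e = 80 × 3.5 = 280 kip·in; bending f_b = M/S = 4.609 kip/in.
f_max = √(f_v² + f_b²) = √(2.963² + 4.609²) = 5.479 kip/in.
φr_n = 0.75 × 0.6 × 100 × (0.707 × 0.375) = 11.93 kip/in → adequate.

f_max ≈ 5.48 kip/in; adequate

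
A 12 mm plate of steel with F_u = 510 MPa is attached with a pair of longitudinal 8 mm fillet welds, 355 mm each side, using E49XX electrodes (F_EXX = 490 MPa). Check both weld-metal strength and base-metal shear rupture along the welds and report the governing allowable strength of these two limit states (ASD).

R_n/Ω ≈ 590 kN (weld metal governs)

t_e = 0.707 × 8 = 5.656 mm; L = 710 mm.
Weld metal: R_n/Ω = (1/2.0) × 0.6 × 490 × 5.656 × 710 × 10⁻³ = 590.3 kN.
Base metal (shear rupture): R_n/Ω = (1/2.0) × 0.6 × 510 × 12 × 710 × 10⁻³ = 1304 kN.
Governing: weld metal.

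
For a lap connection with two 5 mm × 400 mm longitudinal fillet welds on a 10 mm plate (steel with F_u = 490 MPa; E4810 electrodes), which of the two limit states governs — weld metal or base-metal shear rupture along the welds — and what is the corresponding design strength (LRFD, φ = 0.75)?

E48XX → F_EXX = 480 MPa.
t_e = 0.707 × 5 = 3.535 mm; L = 800 mm.
Weld metal: φR_n = 0.75 × 0.6 × 480 × 3.535 × 800 × 10⁻³ = 610.8 kN.
Base metal (shear rupture): φR_n = 0.75 × 0.6 × 490 × 10 × 800 × 10⁻³ = 1764 kN.
Governing: weld metal.

φR_n ≈ 611 kN (weld metal governs)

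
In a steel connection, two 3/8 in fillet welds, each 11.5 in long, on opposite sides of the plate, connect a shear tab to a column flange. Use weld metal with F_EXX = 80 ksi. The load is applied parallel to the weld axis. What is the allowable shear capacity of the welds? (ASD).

R_n/Ω ≈ 146 kip

Effective throat t_e = 0.707 × 0.375 = 0.2651 in.
Total length L = 23 in; A_we = 0.2651 × 23 = 6.098 in².
F_nw = 0.6 F_EXX = 0.6 × 80 = 48 ksi.
R_n = 48 × 6.098 = 292.7 kip; R_n/Ω = 292.7/2.0 = 146.3 kip.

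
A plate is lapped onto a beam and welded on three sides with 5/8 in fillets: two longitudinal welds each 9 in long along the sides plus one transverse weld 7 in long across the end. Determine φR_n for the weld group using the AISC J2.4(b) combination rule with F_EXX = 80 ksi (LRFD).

φR_n ≈ 410 kip

t_e = 0.707 × 0.625 = 0.4419 in.
R_nwl = 0.6 × 80 × 0.4419 × 18 = 381.8 kip (longitudinal, 2 welds).
R_nwt = 0.6 × 80 × 0.4419 × 7 = 148.5 kip (transverse, base value).
(i) R_nwl + R_nwt = 530.2 kip; (ii) 0.85 R_nwl + 1.5 R_nwt = 547.2 kip.
R_n = max = 547.2 kip [governs: (ii)]; φR_n = 410.4 kip.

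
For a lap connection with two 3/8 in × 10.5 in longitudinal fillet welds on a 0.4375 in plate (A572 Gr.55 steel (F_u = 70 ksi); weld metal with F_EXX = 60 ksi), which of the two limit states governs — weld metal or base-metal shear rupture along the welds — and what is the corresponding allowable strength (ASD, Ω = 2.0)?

t_e = 0.707 × 0.375 = 0.2651 in; L = 21 in.
Weld metal: R_n/Ω = (1/2.0) × 0.6 × 60 × 0.2651 × 21 = 100.2 kips.
Base metal (shear rupture): R_n/Ω = (1/2.0) × 0.6 × 70 × 0.4375 × 21 = 192.9 kips.
Governing: weld metal.

R_n/Ω ≈ 100 kips (weld metal governs)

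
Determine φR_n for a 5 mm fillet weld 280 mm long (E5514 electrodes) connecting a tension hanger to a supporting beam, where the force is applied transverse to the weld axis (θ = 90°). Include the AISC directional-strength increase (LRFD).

E55XX → F_EXX = 550 MPa.
t_e = 0.707 × 5 = 3.535 mm; A_we = 3.535 × 280 = 989.8 mm².
Directional factor: 1.0 + 0.5 sin^1.5(90°) = 1.5.
F_nw = 0.6 × 550 × 1.5 = 495 MPa.
φR_n = 0.75 × 495 × 989.8 × 10⁻³ = 367.5 kN.

φR_n ≈ 367 kN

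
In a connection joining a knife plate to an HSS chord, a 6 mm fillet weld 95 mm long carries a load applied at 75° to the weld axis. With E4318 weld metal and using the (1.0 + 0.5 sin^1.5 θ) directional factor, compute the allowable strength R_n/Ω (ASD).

E43XX → F_EXX = 430 MPa.
t_e = 0.707 × 6 = 4.242 mm; A_we = 4.242 × 95 = 403 mm².
Directional factor: 1.0 + 0.5 sin^1.5(75°) = 1.475.
F_nw = 0.6 × 430 × 1.475 = 380.5 MPa.
R_n/Ω = (380.5 × 403) / 2.0 × 10⁻³ = 76.66 kN.

R_n/Ω ≈ 76.7 kN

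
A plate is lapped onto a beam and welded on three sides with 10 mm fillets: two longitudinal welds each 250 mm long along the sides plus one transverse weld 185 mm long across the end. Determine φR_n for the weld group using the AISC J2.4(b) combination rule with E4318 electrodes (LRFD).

φR_n ≈ 961 kN

E43XX → F_EXX = 430 MPa.
t_e = 0.707 × 10 = 7.07 mm.
R_nwl = 0.6 × 430 × 7.07 × 500 × 10⁻³ = 912 kN (longitudinal, 2 welds).
R_nwt = 0.6 × 430 × 7.07 × 185 × 10⁻³ = 337.5 kN (transverse, base value).
(i) R_nwl + R_nwt = 1249 kN; (ii) 0.85 R_nwl + 1.5 R_nwt = 1281 kN.
R_n = max = 1281 kN [governs: (ii)]; φR_n = 961.1 kN.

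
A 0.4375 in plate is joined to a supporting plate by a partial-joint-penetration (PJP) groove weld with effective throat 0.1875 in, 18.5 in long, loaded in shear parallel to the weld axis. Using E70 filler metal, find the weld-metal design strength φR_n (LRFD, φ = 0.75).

E70XX → F_EXX = 70 ksi.
Effective throat (given) t_e = 0.1875 in.
A_we = 0.1875 × 18.5 = 3.469 in².
F_nw = 0.6 F_EXX = 42 ksi.
φR_n = 0.75 × 42 × 3.469 = 109.3 kips.

φR_n ≈ 109 kips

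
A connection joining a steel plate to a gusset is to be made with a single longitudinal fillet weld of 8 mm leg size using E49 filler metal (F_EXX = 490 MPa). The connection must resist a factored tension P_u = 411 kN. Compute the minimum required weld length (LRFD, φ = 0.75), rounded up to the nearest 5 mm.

L = 330 mm

Throat t_e = 0.707 × 8 = 5.656 mm.
φr_n = 0.75 × 0.6 × 490 × 5.656 × 10⁻³ = 1.247 kN/mm.
L_req = P_u / φr_n = 411 / 1.247 = 329.6 mm total.
Round up → use L = 330 mm.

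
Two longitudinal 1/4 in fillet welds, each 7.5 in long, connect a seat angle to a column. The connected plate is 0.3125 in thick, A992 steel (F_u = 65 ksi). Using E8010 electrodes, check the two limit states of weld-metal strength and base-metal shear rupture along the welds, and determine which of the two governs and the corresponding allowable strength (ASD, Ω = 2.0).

R_n/Ω ≈ 63.6 kip (weld metal governs)

E80XX → F_EXX = 80 ksi.
t_e = 0.707 × 0.25 = 0.1767 in; L = 15 in.
Weld metal: R_n/Ω = (1/2.0) × 0.6 × 80 × 0.1767 × 15 = 63.63 kip.
Base metal (shear rupture): R_n/Ω = (1/2.0) × 0.6 × 65 × 0.3125 × 15 = 91.41 kip.
Governing: weld metal.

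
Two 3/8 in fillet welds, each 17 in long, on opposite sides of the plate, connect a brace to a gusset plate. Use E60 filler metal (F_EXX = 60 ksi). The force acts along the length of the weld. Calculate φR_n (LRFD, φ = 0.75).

Effective throat t_e = 0.707 × 0.375 = 0.2651 in.
Total length L = 34 in; A_we = 0.2651 × 34 = 9.014 in².
F_nw = 0.6 F_EXX = 0.6 × 60 = 36 ksi.
φR_n = 0.75 × 36 × 9.014 = 243.4 kips.

φR_n ≈ 243 kips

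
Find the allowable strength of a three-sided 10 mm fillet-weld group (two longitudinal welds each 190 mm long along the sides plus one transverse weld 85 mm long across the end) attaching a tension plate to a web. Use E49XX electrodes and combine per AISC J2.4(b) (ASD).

R_n/Ω ≈ 483 kN

E49XX → F_EXX = 490 MPa.
t_e = 0.707 × 10 = 7.07 mm.
R_nwl = 0.6 × 490 × 7.07 × 380 × 10⁻³ = 789.9 kN (longitudinal, 2 welds).
R_nwt = 0.6 × 490 × 7.07 × 85 × 10⁻³ = 176.7 kN (transverse, base value).
(i) R_nwl + R_nwt = 966.5 kN; (ii) 0.85 R_nwl + 1.5 R_nwt = 936.4 kN.
R_n = max = 966.5 kN [governs: (i)]; R_n/Ω = 483.3 kN.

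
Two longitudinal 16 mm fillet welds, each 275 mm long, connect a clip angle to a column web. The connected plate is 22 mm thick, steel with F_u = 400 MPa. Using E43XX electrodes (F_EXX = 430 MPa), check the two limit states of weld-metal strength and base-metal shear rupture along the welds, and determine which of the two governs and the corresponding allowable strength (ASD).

R_n/Ω ≈ 803 kN (weld metal governs)

t_e = 0.707 × 16 = 11.31 mm; L = 550 mm.
Weld metal: R_n/Ω = (1/2.0) × 0.6 × 430 × 11.31 × 550 × 10⁻³ = 802.6 kN.
Base metal (shear rupture): R_n/Ω = (1/2.0) × 0.6 × 400 × 22 × 550 × 10⁻³ = 1452 kN.
Governing: weld metal.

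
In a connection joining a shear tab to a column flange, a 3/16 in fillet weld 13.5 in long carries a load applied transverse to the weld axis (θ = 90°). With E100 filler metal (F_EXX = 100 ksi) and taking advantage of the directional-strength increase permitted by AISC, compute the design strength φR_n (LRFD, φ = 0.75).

φR_n ≈ 121 kips

t_e = 0.707 × 0.1875 = 0.1326 in; A_we = 0.1326 × 13.5 = 1.79 in².
Directional factor: 1.0 + 0.5 sin^1.5(90°) = 1.5.
F_nw = 0.6 × 100 × 1.5 = 90 ksi.
φR_n = 0.75 × 90 × 1.79 = 120.8 kips.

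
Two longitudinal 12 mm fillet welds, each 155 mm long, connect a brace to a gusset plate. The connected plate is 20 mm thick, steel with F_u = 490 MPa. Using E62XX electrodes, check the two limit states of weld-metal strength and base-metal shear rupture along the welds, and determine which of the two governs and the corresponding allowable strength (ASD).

R_n/Ω ≈ 489 kN (weld metal governs)

E62XX → F_EXX = 620 MPa.
t_e = 0.707 × 12 = 8.484 mm; L = 310 mm.
Weld metal: R_n/Ω = (1/2.0) × 0.6 × 620 × 8.484 × 310 × 10⁻³ = 489.2 kN.
Base metal (shear rupture): R_n/Ω = (1/2.0) × 0.6 × 490 × 20 × 310 × 10⁻³ = 911.4 kN.
Governing: weld metal.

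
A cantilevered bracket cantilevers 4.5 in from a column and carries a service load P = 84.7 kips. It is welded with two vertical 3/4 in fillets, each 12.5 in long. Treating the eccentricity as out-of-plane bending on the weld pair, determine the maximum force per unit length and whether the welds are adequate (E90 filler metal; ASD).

E90XX → F_EXX = 90 ksi.
L_w = 2 × 12.5 = 25 in; section modulus (unit throat) S = 2 × L²/6 = 52.08 in².
Direct shear f_v = P/L_w = 84.7/25 = 3.388 kip/in.
Moment M = P × e = 84.7 × 4.5 = 381.15 kip·in; bending f_b = M/S = 7.318 kip/in.
f_max = √(f_v² + f_b²) = √(3.388² + 7.318²) = 8.064 kip/in.
r_n/Ω = (1/2.0) × 0.6 × 90 × (0.707 × 0.75) = 14.32 kip/in → adequate.

f_max ≈ 8.06 kip/in; adequate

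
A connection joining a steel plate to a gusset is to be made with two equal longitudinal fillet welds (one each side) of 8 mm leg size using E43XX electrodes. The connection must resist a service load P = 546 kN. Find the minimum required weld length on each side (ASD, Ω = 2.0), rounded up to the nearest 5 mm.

L = 375 mm on each side

E43XX → F_EXX = 430 MPa.
Throat t_e = 0.707 × 8 = 5.656 mm.
r_n/Ω = (0.6 × 430 × 5.656) / 2.0 = 729.6 N/mm = 0.7296 kN/mm.
L_req = P / (r_n/Ω) = 546 / 0.7296 = 748.3 mm total.
Per side: 748.3 / 2 = 374.2 mm.
Round up → use L = 375 mm on each side.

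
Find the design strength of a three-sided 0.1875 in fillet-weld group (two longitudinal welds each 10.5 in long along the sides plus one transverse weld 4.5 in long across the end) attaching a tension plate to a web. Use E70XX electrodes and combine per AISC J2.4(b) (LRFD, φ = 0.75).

φR_n ≈ 106 kip

E70XX → F_EXX = 70 ksi.
t_e = 0.707 × 0.1875 = 0.1326 in.
R_nwl = 0.6 × 70 × 0.1326 × 21 = 116.9 kip (longitudinal, 2 welds).
R_nwt = 0.6 × 70 × 0.1326 × 4.5 = 25.05 kip (transverse, base value).
(i) R_nwl + R_nwt = 142 kip; (ii) 0.85 R_nwl + 1.5 R_nwt = 137 kip.
R_n = max = 142 kip [governs: (i)]; φR_n = 106.5 kip.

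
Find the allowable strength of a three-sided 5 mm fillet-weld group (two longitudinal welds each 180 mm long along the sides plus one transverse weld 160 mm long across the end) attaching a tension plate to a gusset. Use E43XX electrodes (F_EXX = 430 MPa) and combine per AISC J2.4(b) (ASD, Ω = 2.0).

R_n/Ω ≈ 249 kN

t_e = 0.707 × 5 = 3.535 mm.
R_nwl = 0.6 × 430 × 3.535 × 360 × 10⁻³ = 328.3 kN (longitudinal, 2 welds).
R_nwt = 0.6 × 430 × 3.535 × 160 × 10⁻³ = 145.9 kN (transverse, base value).
(i) R_nwl + R_nwt = 474.3 kN; (ii) 0.85 R_nwl + 1.5 R_nwt = 498 kN.
R_n = max = 498 kN [governs: (ii)]; R_n/Ω = 249 kN.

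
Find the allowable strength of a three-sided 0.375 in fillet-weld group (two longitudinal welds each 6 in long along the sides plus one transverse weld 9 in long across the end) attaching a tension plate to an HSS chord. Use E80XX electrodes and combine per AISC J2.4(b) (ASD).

R_n/Ω ≈ 151 kip

E80XX → F_EXX = 80 ksi.
t_e = 0.707 × 0.375 = 0.2651 in.
R_nwl = 0.6 × 80 × 0.2651 × 12 = 152.7 kip (longitudinal, 2 welds).
R_nwt = 0.6 × 80 × 0.2651 × 9 = 114.5 kip (transverse, base value).
(i) R_nwl + R_nwt = 267.2 kip; (ii) 0.85 R_nwl + 1.5 R_nwt = 301.6 kip.
R_n = max = 301.6 kip [governs: (ii)]; R_n/Ω = 150.8 kip.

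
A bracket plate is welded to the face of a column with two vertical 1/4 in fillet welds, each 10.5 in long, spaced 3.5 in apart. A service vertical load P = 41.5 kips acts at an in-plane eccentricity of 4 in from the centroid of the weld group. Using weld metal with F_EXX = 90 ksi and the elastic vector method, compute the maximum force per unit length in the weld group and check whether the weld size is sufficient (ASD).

Total weld length L_w = 21 in. Treat welds as unit-width lines.
Polar moment about centroid: J = 2[d³/12 + d(b/2)²] = 2[10.5³/12 + 10.5×1.75²] = 257.2 in³.
Direct shear f_v = P/L_w = 41.5 / 21 = 1.976 kip/in (vertical).
Torsion M = P·e = 41.5 × 4 = 166 kip·in.
Critical point at (x, y) = (1.75, 5.25) from centroid. f_tx = M·y/J = 3.388 kip/in; f_ty = M·x/J = 1.129 kip/in.
Resultant f_max = √[f_tx² + (f_v + f_ty)²] = √[3.388² + (1.976 + 1.129)²] = 4.596 kip/in.
Capacity per unit length: r_n/Ω = (1/2.0) × 0.6 × 90 × (0.707 × 0.25) = 4.772 kip/in.
4.596 ≤ 4.772 → adequate.

f_max ≈ 4.6 kip/in; adequate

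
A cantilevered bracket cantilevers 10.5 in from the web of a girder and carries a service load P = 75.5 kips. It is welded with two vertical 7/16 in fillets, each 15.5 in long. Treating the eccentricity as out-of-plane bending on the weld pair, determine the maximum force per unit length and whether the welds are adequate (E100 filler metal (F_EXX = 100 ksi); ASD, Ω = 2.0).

f_max ≈ 10.2 kip/in; NOT adequate

L_w = 2 × 15.5 = 31 in; section modulus (unit throat) S = 2 × L²/6 = 80.08 in².
Direct shear f_v = P/L_w = 75.5/31 = 2.435 kip/in.
Moment M = P × e = 75.5 × 10.5 = 792.75 kip·in; bending f_b = M/S = 9.899 kip/in.
f_max = √(f_v² + f_b²) = √(2.435² + 9.899²) = 10.19 kip/in.
r_n/Ω = (1/2.0) × 0.6 × 100 × (0.707 × 0.4375) = 9.279 kip/in → NOT adequate.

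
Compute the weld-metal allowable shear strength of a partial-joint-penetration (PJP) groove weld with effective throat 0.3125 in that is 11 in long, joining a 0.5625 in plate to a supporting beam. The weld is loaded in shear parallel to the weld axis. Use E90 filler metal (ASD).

E90XX → F_EXX = 90 ksi.
Effective throat (given) t_e = 0.3125 in.
A_we = 0.3125 × 11 = 3.438 in².
F_nw = 0.6 F_EXX = 54 ksi.
R_n/Ω = (54 × 3.438) / 2.0 = 92.81 kips.

R_n/Ω ≈ 92.8 kips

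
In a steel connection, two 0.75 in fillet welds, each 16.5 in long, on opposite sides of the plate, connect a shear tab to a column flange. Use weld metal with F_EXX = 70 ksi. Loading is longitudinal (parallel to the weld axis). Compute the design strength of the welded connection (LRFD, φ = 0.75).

Effective throat t_e = 0.707 × 0.75 = 0.5302 in.
Total length L = 33 in; A_we = 0.5302 × 33 = 17.5 in².
F_nw = 0.6 F_EXX = 0.6 × 70 = 42 ksi.
φR_n = 0.75 × 42 × 17.5 = 551.2 kip.

φR_n ≈ 551 kip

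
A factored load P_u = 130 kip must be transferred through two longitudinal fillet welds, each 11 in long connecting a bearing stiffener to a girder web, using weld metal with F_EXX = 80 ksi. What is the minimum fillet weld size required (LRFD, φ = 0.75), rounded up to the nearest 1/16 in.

Total weld length L = 22 in.
Required throat t_e = P_u / (φ × 0.6 F_EXX × L) = 130 / (0.75 × 0.6 × 80 × 22) = 0.1641 in.
Required leg w = t_e / 0.707 = 0.2322 in → use 1/4 in.

w = 1/4 in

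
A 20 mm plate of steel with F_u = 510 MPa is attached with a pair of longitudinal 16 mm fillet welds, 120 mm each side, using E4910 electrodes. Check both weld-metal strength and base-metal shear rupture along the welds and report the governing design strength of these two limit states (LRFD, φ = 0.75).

φR_n ≈ 599 kN (weld metal governs)

E49XX → F_EXX = 490 MPa.
t_e = 0.707 × 16 = 11.31 mm; L = 240 mm.
Weld metal: φR_n = 0.75 × 0.6 × 490 × 11.31 × 240 × 10⁻³ = 598.6 kN.
Base metal (shear rupture): φR_n = 0.75 × 0.6 × 510 × 20 × 240 × 10⁻³ = 1102 kN.
Governing: weld metal.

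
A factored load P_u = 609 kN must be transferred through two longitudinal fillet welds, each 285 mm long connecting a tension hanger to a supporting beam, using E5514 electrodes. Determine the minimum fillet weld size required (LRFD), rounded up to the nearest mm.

E55XX → F_EXX = 550 MPa.
Total weld length L = 570 mm.
Required throat t_e = P_u / (φ × 0.6 F_EXX × L) = 609 / (0.75 × 0.6 × 550 × 570 × 10⁻³) = 4.317 mm.
Required leg w = t_e / 0.707 = 6.106 mm → use 7 mm.

w = 7 mm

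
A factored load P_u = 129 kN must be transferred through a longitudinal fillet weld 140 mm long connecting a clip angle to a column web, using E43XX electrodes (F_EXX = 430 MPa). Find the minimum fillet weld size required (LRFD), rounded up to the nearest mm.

Total weld length L = 140 mm.
Required throat t_e = P_u / (φ × 0.6 F_EXX × L) = 129 / (0.75 × 0.6 × 430 × 140 × 10⁻³) = 4.762 mm.
Required leg w = t_e / 0.707 = 6.735 mm → use 7 mm.

w = 7 mm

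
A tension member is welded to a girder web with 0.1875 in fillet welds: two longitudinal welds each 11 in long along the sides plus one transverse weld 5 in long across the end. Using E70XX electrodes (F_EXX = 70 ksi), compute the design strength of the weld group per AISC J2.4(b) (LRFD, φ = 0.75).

t_e = 0.707 × 0.1875 = 0.1326 in.
R_nwl = 0.6 × 70 × 0.1326 × 22 = 122.5 kips (longitudinal, 2 welds).
R_nwt = 0.6 × 70 × 0.1326 × 5 = 27.84 kips (transverse, base value).
(i) R_nwl + R_nwt = 150.3 kips; (ii) 0.85 R_nwl + 1.5 R_nwt = 145.9 kips.
R_n = max = 150.3 kips [governs: (i)]; φR_n = 112.7 kips.

φR_n ≈ 113 kips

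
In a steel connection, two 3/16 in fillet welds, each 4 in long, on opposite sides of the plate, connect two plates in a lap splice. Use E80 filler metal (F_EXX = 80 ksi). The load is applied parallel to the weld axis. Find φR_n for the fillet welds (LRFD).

Effective throat t_e = 0.707 × 0.1875 = 0.1326 in.
Total length L = 8 in; A_we = 0.1326 × 8 = 1.06 in².
F_nw = 0.6 F_EXX = 0.6 × 80 = 48 ksi.
φR_n = 0.75 × 48 × 1.06 = 38.18 kip.

φR_n ≈ 38.2 kip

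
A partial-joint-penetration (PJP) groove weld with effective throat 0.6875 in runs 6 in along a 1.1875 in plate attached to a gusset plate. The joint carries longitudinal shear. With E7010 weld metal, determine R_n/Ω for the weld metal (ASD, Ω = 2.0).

R_n/Ω ≈ 86.6 kips

E70XX → F_EXX = 70 ksi.
Effective throat (given) t_e = 0.6875 in.
A_we = 0.6875 × 6 = 4.125 in².
F_nw = 0.6 F_EXX = 42 ksi.
R_n/Ω = (42 × 4.125) / 2.0 = 86.62 kips.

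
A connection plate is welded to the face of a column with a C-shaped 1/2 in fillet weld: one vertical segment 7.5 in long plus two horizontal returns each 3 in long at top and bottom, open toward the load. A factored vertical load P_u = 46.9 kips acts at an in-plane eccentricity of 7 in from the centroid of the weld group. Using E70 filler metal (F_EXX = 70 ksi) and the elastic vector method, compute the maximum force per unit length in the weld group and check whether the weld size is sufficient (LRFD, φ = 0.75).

f_max ≈ 13.2 kip/in; NOT adequate

Total weld length L_w = 13.5 in. Treat welds as unit-width lines.
Centroid: x̄ = 2×3×1.5 / 13.5 = 0.6667 in from the vertical weld.
Polar moment about centroid: J = I_x + I_y = [7.5³/12 + 2×3×3.75²] + [7.5×0.6667² + 2(3³/12 + 3×0.8333²)] = 131.5 in³.
Direct shear f_v = P/L_w = 46.9 / 13.5 = 3.474 kip/in (vertical).
Torsion M = P·e = 46.9 × 7 = 328.3 kip·in.
Critical point at (x, y) = (2.333, 3.75) from centroid. f_tx = M·y/J = 9.36 kip/in; f_ty = M·x/J = 5.824 kip/in.
Resultant f_max = √[f_tx² + (f_v + f_ty)²] = √[9.36² + (3.474 + 5.824)²] = 13.19 kip/in.
Capacity per unit length: φr_n = 0.75 × 0.6 × 70 × (0.707 × 0.5) = 11.14 kip/in.
13.19 > 11.14 → NOT adequate.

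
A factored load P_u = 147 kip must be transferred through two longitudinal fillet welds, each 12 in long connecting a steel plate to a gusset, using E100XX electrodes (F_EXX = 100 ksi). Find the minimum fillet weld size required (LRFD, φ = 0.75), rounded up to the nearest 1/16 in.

Total weld length L = 24 in.
Required throat t_e = P_u / (φ × 0.6 F_EXX × L) = 147 / (0.75 × 0.6 × 100 × 24) = 0.1361 in.
Required leg w = t_e / 0.707 = 0.1925 in → use 1/4 in.

w = 1/4 in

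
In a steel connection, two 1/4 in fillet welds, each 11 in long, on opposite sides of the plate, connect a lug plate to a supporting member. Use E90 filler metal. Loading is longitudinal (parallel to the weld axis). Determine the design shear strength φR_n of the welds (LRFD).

φR_n ≈ 157 kip

E90XX → F_EXX = 90 ksi.
Effective throat t_e = 0.707 × 0.25 = 0.1767 in.
Total length L = 22 in; A_we = 0.1767 × 22 = 3.888 in².
F_nw = 0.6 F_EXX = 0.6 × 90 = 54 ksi.
φR_n = 0.75 × 54 × 3.888 = 157.5 kip.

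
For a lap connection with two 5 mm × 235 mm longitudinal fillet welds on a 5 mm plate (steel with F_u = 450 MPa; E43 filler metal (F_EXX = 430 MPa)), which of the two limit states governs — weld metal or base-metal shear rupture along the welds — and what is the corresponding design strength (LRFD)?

φR_n ≈ 321 kN (weld metal governs)

t_e = 0.707 × 5 = 3.535 mm; L = 470 mm.
Weld metal: φR_n = 0.75 × 0.6 × 430 × 3.535 × 470 × 10⁻³ = 321.5 kN.
Base metal (shear rupture): φR_n = 0.75 × 0.6 × 450 × 5 × 470 × 10⁻³ = 475.9 kN.
Governing: weld metal.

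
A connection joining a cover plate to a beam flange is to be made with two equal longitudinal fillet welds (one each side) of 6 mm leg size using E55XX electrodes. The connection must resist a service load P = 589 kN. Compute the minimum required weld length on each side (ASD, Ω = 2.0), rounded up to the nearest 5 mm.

L = 425 mm on each side

E55XX → F_EXX = 550 MPa.
Throat t_e = 0.707 × 6 = 4.242 mm.
r_n/Ω = (0.6 × 550 × 4.242) / 2.0 = 699.9 N/mm = 0.6999 kN/mm.
L_req = P / (r_n/Ω) = 589 / 0.6999 = 841.5 mm total.
Per side: 841.5 / 2 = 420.8 mm.
Round up → use L = 425 mm on each side.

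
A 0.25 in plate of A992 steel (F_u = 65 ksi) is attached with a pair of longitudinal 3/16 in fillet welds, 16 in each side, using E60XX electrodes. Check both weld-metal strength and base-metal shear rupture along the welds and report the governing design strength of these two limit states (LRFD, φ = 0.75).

φR_n ≈ 115 kip (weld metal governs)

E60XX → F_EXX = 60 ksi.
t_e = 0.707 × 0.1875 = 0.1326 in; L = 32 in.
Weld metal: φR_n = 0.75 × 0.6 × 60 × 0.1326 × 32 = 114.5 kip.
Base metal (shear rupture): φR_n = 0.75 × 0.6 × 65 × 0.25 × 32 = 234 kip.
Governing: weld metal.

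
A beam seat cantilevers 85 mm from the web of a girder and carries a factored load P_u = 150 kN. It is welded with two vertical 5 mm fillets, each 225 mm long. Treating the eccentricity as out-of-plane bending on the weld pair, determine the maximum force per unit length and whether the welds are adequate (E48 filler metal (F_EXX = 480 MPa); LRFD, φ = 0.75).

L_w = 2 × 225 = 450 mm; section modulus (unit throat) S = 2 × L²/6 = 16880 mm².
Direct shear f_v = P/L_w = 150×10³/450 = 333.3 N/mm.
Moment M = P × e = 150×10³ × 85 = 12750000 N·mm; bending f_b = M/S = 755.6 N/mm.
f_max = √(f_v² + f_b²) = √(333.3² + 755.6²) = 825.8 N/mm.
φr_n = 0.75 × 0.6 × 480 × (0.707 × 5) = 763.6 N/mm → NOT adequate.

f_max ≈ 826 N/mm; NOT adequate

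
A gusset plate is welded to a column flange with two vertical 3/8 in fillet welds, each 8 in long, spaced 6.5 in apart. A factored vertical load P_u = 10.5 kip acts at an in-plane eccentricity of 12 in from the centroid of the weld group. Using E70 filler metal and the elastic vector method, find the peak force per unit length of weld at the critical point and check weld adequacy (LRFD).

E70XX → F_EXX = 70 ksi.
Total weld length L_w = 16 in. Treat welds as unit-width lines.
Polar moment about centroid: J = 2[d³/12 + d(b/2)²] = 2[8³/12 + 8×3.25²] = 254.3 in³.
Direct shear f_v = P/L_w = 10.5 / 16 = 0.6562 kip/in (vertical).
Torsion M = P·e = 10.5 × 12 = 126 kip·in.
Critical point at (x, y) = (3.25, 4) from centroid. f_tx = M·y/J = 1.982 kip/in; f_ty = M·x/J = 1.61 kip/in.
Resultant f_max = √[f_tx² + (f_v + f_ty)²] = √[1.982² + (0.6562 + 1.61)²] = 3.011 kip/in.
Capacity per unit length: φr_n = 0.75 × 0.6 × 70 × (0.707 × 0.375) = 8.351 kip/in.
3.011 ≤ 8.351 → adequate.

f_max ≈ 3.01 kip/in; adequate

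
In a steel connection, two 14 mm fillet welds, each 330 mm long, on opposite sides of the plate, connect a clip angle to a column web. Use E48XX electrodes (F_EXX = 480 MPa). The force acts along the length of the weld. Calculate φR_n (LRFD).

Effective throat t_e = 0.707 × 14 = 9.898 mm.
Total length L = 660 mm; A_we = 9.898 × 660 = 6533 mm².
F_nw = 0.6 F_EXX = 0.6 × 480 = 288 MPa.
φR_n = 0.75 × 288 × 6533 × 10⁻³ = 1411 kN.

φR_n ≈ 1410 kN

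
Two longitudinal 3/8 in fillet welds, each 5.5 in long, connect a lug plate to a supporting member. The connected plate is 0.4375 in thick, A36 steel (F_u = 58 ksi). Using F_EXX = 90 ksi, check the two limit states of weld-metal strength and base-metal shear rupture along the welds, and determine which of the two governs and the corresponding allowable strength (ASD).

t_e = 0.707 × 0.375 = 0.2651 in; L = 11 in.
Weld metal: R_n/Ω = (1/2.0) × 0.6 × 90 × 0.2651 × 11 = 78.74 kips.
Base metal (shear rupture): R_n/Ω = (1/2.0) × 0.6 × 58 × 0.4375 × 11 = 83.74 kips.
Governing: weld metal.

R_n/Ω ≈ 78.7 kips (weld metal governs)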